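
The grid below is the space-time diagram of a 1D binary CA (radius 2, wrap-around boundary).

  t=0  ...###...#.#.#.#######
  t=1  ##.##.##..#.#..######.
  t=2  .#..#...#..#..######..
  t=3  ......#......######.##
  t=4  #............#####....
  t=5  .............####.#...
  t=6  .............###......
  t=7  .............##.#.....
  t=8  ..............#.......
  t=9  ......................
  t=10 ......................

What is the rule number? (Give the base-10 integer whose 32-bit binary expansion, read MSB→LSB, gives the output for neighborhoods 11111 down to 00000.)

  nb #####: next=#  (t=0,i=17, bit31=1)
  nb ####.: next=#  (t=0,i=20, bit30=1)
  nb ###.#: next=.  (t=1,i=20, bit29=0)
  nb ###..: next=.  (t=0,i=5, bit28=0)
  nb ##.##: next=.  (t=1,i=2, bit27=0)
  nb ##.#.: next=.  (t=5,i=17, bit26=0)
  nb ##..#: next=#  (t=1,i=8, bit25=1)
  nb ##...: next=#  (t=0,i=0, bit24=1)
  nb #.###: next=#  (t=0,i=15, bit23=1)
  nb #.##.: next=.  (t=1,i=0, bit22=0)
  nb #.#.#: next=.  (t=0,i=11, bit21=0)
  nb #.#..: next=.  (t=1,i=12, bit20=0)
  nb #..##: next=#  (t=1,i=14, bit19=1)
  nb #..#.: next=.  (t=1,i=9, bit18=0)
  nb #...#: next=#  (t=0,i=1, bit17=1)
  nb #....: next=.  (t=3,i=1, bit16=0)
  nb .####: next=#  (t=0,i=16, bit15=1)
  nb .###.: next=#  (t=0,i=4, bit14=1)
  nb .##.#: next=#  (t=1,i=1, bit13=1)
  nb .##..: next=.  (t=1,i=7, bit12=0)
  nb .#.##: next=.  (t=0,i=14, bit11=0)
  nb .#.#.: next=#  (t=0,i=10, bit10=1)
  nb .#..#: next=.  (t=1,i=13, bit9=0)
  nb .#...: next=.  (t=2,i=5, bit8=0)
  nb ..###: next=#  (t=0,i=3, bit7=1)
  nb ..##.: next=.  (t=7,i=13, bit6=0)
  nb ..#.#: next=.  (t=0,i=9, bit5=0)
  nb ..#..: next=.  (t=2,i=1, bit4=0)
  nb ...##: next=.  (t=0,i=2, bit3=0)
  nb ...#.: next=.  (t=0,i=8, bit2=0)
  nb ....#: next=.  (t=3,i=4, bit1=0)
  nb .....: next=.  (t=3,i=2, bit0=0)
  bits 11000011100010101110010010000000 = 3280659584

3280659584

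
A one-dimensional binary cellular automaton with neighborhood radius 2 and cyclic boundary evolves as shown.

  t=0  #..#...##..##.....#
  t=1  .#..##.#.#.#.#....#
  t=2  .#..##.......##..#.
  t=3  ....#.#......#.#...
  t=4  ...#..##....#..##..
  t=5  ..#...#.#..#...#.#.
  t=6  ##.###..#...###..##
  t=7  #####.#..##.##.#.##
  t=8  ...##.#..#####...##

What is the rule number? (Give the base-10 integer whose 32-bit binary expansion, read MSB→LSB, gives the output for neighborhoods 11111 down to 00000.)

1808982468

  nb #####: next=.  (t=7,i=0, bit31=0)
  nb ####.: next=#  (t=6,i=0, bit30=1)
  nb ###.#: next=#  (t=6,i=1, bit29=1)
  nb ###..: next=.  (t=6,i=5, bit28=0)
  nb ##.##: next=#  (t=6,i=2, bit27=1)
  nb ##.#.: next=.  (t=1,i=6, bit26=0)
  nb ##..#: next=#  (t=0,i=1, bit25=1)
  nb ##...: next=#  (t=0,i=13, bit24=1)
  nb #.###: next=#  (t=6,i=3, bit23=1)
  nb #.##.: next=#  (t=7,i=12, bit22=1)
  nb #.#.#: next=.  (t=1,i=7, bit21=0)
  nb #.#..: next=#  (t=1,i=1, bit20=1)
  nb #..##: next=.  (t=0,i=10, bit19=0)
  nb #..#.: next=.  (t=0,i=2, bit18=0)
  nb #...#: next=#  (t=0,i=5, bit17=1)
  nb #....: next=.  (t=0,i=14, bit16=0)
  nb .####: next=#  (t=6,i=18, bit15=1)
  nb .###.: next=#  (t=6,i=4, bit14=1)
  nb .##.#: next=#  (t=1,i=5, bit13=1)
  nb .##..: next=.  (t=0,i=0, bit12=0)
  nb .#.##: next=.  (t=7,i=16, bit11=0)
  nb .#.#.: next=.  (t=1,i=0, bit10=0)
  nb .#..#: next=.  (t=1,i=2, bit9=0)
  nb .#...: next=#  (t=0,i=4, bit8=1)
  nb ..###: next=#  (t=6,i=12, bit7=1)
  nb ..##.: next=#  (t=0,i=7, bit6=1)
  nb ..#.#: next=.  (t=1,i=18, bit5=0)
  nb ..#..: next=.  (t=0,i=3, bit4=0)
  nb ...##: next=.  (t=0,i=6, bit3=0)
  nb ...#.: next=#  (t=1,i=17, bit2=1)
  nb ....#: next=.  (t=0,i=16, bit1=0)
  nb .....: next=.  (t=0,i=15, bit0=0)
  bits 01101011110100101110000111000100 = 1808982468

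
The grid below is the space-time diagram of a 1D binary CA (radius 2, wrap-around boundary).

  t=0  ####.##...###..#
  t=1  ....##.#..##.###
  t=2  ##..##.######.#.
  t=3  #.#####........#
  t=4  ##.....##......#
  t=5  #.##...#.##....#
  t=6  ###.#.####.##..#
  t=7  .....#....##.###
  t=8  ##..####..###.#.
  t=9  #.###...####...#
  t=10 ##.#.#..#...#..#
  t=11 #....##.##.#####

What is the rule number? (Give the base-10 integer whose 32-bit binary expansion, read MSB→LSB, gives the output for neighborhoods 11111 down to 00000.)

  nb #####: next=.  (t=0,i=1, bit31=0)
  nb ####.: next=.  (t=0,i=2, bit30=0)
  nb ###.#: next=.  (t=0,i=3, bit29=0)
  nb ###..: next=.  (t=0,i=12, bit28=0)
  nb ##.##: next=#  (t=0,i=4, bit27=1)
  nb ##.#.: next=.  (t=1,i=6, bit26=0)
  nb ##..#: next=#  (t=0,i=13, bit25=1)
  nb ##...: next=#  (t=0,i=7, bit24=1)
  nb #.###: next=.  (t=1,i=13, bit23=0)
  nb #.##.: next=#  (t=0,i=5, bit22=1)
  nb #.#.#: next=.  (t=2,i=14, bit21=0)
  nb #.#..: next=#  (t=1,i=7, bit20=1)
  nb #..##: next=#  (t=0,i=14, bit19=1)
  nb #..#.: next=.  (t=10,i=7, bit18=0)
  nb #...#: next=.  (t=0,i=8, bit17=0)
  nb #....: next=#  (t=1,i=1, bit16=1)
  nb .####: next=.  (t=0,i=0, bit15=0)
  nb .###.: next=#  (t=0,i=11, bit14=1)
  nb .##.#: next=#  (t=1,i=5, bit13=1)
  nb .##..: next=.  (t=0,i=6, bit12=0)
  nb .#.##: next=#  (t=2,i=15, bit11=1)
  nb .#.#.: next=.  (t=10,i=4, bit10=0)
  nb .#..#: next=#  (t=1,i=8, bit9=1)
  nb .#...: next=#  (t=7,i=6, bit8=1)
  nb ..###: next=#  (t=0,i=10, bit7=1)
  nb ..##.: next=#  (t=1,i=4, bit6=1)
  nb ..#.#: next=#  (t=5,i=7, bit5=1)
  nb ..#..: next=#  (t=7,i=5, bit4=1)
  nb ...##: next=.  (t=0,i=9, bit3=0)
  nb ...#.: next=#  (t=5,i=6, bit2=1)
  nb ....#: next=.  (t=1,i=2, bit1=0)
  nb .....: next=.  (t=3,i=9, bit0=0)
  bits 00001011010110010110101111110100 = 190409716

190409716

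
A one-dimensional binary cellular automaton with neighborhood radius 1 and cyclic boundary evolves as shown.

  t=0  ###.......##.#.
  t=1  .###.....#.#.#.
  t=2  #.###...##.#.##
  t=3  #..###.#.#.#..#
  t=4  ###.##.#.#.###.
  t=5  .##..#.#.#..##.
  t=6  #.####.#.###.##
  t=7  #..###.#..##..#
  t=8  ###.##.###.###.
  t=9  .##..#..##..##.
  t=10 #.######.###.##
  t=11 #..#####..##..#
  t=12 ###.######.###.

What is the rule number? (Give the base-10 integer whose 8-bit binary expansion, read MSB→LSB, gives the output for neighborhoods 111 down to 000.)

214

  ### -> #   bit 7 = 1  t=0,i=1
  ##. -> #   bit 6 = 1  t=0,i=2
  #.# -> .   bit 5 = 0  t=0,i=12
  #.. -> #   bit 4 = 1  t=0,i=3
  .## -> .   bit 3 = 0  t=0,i=0
  .#. -> #   bit 2 = 1  t=0,i=13
  ..# -> #   bit 1 = 1  t=0,i=9
  ... -> .   bit 0 = 0  t=0,i=4
  bits 11010110 = 214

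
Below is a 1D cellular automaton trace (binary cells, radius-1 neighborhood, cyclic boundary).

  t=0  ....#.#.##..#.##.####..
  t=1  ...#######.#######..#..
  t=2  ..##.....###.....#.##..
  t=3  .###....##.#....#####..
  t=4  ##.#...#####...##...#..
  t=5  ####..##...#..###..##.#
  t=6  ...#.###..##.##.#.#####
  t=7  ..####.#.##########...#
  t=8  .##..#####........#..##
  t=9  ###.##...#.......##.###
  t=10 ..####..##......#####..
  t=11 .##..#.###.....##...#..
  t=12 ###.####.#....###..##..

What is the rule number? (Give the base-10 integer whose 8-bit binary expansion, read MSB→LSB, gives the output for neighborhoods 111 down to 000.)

110

  nb ###: next=.  (t=0,i=18, bit7=0)
  nb ##.: next=#  (t=0,i=9, bit6=1)
  nb #.#: next=#  (t=0,i=5, bit5=1)
  nb #..: next=.  (t=0,i=10, bit4=0)
  nb .##: next=#  (t=0,i=8, bit3=1)
  nb .#.: next=#  (t=0,i=4, bit2=1)
  nb ..#: next=#  (t=0,i=3, bit1=1)
  nb ...: next=.  (t=0,i=0, bit0=0)
  bits 01101110 = 110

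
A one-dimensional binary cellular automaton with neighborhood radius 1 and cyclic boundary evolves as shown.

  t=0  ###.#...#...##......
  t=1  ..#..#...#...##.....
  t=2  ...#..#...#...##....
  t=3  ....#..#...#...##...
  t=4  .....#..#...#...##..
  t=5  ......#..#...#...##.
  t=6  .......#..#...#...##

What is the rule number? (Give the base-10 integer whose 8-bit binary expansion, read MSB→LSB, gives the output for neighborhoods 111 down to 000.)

  ###|.  b7=0 t=0,i=1
  ##.|#  b6=1 t=0,i=2
  #.#|.  b5=0 t=0,i=3
  #..|#  b4=1 t=0,i=5
  .##|.  b3=0 t=0,i=0
  .#.|.  b2=0 t=0,i=4
  ..#|.  b1=0 t=0,i=7
  ...|.  b0=0 t=0,i=6
  bits 01010000 = 80

80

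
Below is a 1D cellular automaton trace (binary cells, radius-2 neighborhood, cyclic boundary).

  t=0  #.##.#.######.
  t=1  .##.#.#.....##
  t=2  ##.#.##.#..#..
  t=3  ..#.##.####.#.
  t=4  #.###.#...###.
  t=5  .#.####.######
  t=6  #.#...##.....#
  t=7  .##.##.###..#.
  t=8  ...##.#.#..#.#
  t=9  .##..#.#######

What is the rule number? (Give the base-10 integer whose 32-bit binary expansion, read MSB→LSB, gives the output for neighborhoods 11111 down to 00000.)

760700584

  ##### -> .   bit 31 = 0  t=0,i=9
  ####. -> .   bit 30 = 0  t=0,i=11
  ###.# -> #   bit 29 = 1  t=0,i=12
  ###.. -> .   bit 28 = 0  t=7,i=9
  ##.## -> #   bit 27 = 1  t=1,i=0
  ##.#. -> #   bit 26 = 1  t=0,i=4
  ##..# -> .   bit 25 = 0  t=7,i=10
  ##... -> #   bit 24 = 1  t=6,i=8
  #.### -> .   bit 23 = 0  t=0,i=7
  #.##. -> #   bit 22 = 1  t=0,i=2
  #.#.# -> .   bit 21 = 0  t=0,i=0
  #.#.. -> #   bit 20 = 1  t=1,i=6
  #..## -> .   bit 19 = 0  t=2,i=13
  #..#. -> #   bit 18 = 1  t=2,i=10
  #...# -> #   bit 17 = 1  t=3,i=0
  #.... -> #   bit 16 = 1  t=1,i=8
  .#### -> .   bit 15 = 0  t=0,i=8
  .###. -> #   bit 14 = 1  t=4,i=3
  .##.# -> .   bit 13 = 0  t=0,i=3
  .##.. -> #   bit 12 = 1  t=6,i=7
  .#.## -> #   bit 11 = 1  t=0,i=1
  .#.#. -> #   bit 10 = 1  t=1,i=5
  .#..# -> #   bit 9 = 1  t=2,i=9
  .#... -> .   bit 8 = 0  t=1,i=7
  ..### -> #   bit 7 = 1  t=4,i=10
  ..##. -> .   bit 6 = 0  t=1,i=12
  ..#.# -> #   bit 5 = 1  t=3,i=2
  ..#.. -> .   bit 4 = 0  t=2,i=11
  ...## -> #   bit 3 = 1  t=1,i=11
  ...#. -> .   bit 2 = 0  t=3,i=1
  ....# -> .   bit 1 = 0  t=1,i=10
  ..... -> .   bit 0 = 0  t=1,i=9
  bits 00101101010101110101111010101000 = 760700584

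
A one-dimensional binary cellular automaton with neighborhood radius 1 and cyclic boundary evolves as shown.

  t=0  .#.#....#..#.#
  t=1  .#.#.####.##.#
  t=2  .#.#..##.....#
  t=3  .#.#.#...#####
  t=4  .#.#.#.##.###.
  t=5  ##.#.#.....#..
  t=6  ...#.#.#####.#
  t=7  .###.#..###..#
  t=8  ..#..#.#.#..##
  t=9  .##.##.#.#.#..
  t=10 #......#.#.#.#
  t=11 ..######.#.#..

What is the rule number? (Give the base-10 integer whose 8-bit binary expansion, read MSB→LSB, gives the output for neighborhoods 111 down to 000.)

  ###|#  b7=1 t=1,i=6
  ##.|.  b6=0 t=1,i=8
  #.#|.  b5=0 t=0,i=0
  #..|.  b4=0 t=0,i=4
  .##|.  b3=0 t=1,i=5
  .#.|#  b2=1 t=0,i=1
  ..#|#  b1=1 t=0,i=7
  ...|#  b0=1 t=0,i=5
  bits 10000111 = 135

135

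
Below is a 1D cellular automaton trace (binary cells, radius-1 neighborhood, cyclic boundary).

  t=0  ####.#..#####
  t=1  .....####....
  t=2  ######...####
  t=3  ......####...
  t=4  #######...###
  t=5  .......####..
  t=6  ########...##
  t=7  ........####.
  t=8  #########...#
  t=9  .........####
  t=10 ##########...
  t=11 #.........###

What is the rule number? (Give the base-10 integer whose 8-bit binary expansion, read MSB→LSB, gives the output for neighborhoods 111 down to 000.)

  ### -> .   bit 7 = 0  t=0,i=0
  ##. -> .   bit 6 = 0  t=0,i=3
  #.# -> .   bit 5 = 0  t=0,i=4
  #.. -> #   bit 4 = 1  t=0,i=6
  .## -> #   bit 3 = 1  t=0,i=8
  .#. -> #   bit 2 = 1  t=0,i=5
  ..# -> #   bit 1 = 1  t=0,i=7
  ... -> #   bit 0 = 1  t=1,i=0
  bits 00011111 = 31

31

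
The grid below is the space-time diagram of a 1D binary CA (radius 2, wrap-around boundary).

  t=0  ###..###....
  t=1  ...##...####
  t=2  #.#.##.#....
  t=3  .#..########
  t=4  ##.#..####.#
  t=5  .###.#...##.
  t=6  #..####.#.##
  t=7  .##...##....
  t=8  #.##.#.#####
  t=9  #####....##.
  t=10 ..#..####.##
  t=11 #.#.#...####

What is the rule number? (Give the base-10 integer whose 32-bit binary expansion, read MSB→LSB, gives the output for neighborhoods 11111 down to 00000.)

  ##### -> #   bit 31 = 1  t=3,i=6
  ####. -> .   bit 30 = 0  t=1,i=10
  ###.# -> #   bit 29 = 1  t=3,i=11
  ###.. -> .   bit 28 = 0  t=0,i=2
  ##.## -> #   bit 27 = 1  t=4,i=10
  ##.#. -> #   bit 26 = 1  t=2,i=6
  ##..# -> #   bit 25 = 1  t=0,i=3
  ##... -> #   bit 24 = 1  t=0,i=8
  #.### -> .   bit 23 = 0  t=4,i=11
  #.##. -> #   bit 22 = 1  t=2,i=4
  #.#.# -> .   bit 21 = 0  t=2,i=2
  #.#.. -> #   bit 20 = 1  t=2,i=7
  #..## -> #   bit 19 = 1  t=0,i=4
  #..#. -> .   bit 18 = 0  t=10,i=1
  #...# -> .   bit 17 = 0  t=1,i=1
  #.... -> #   bit 16 = 1  t=0,i=9
  .#### -> .   bit 15 = 0  t=1,i=9
  .###. -> .   bit 14 = 0  t=0,i=1
  .##.# -> #   bit 13 = 1  t=2,i=5
  .##.. -> #   bit 12 = 1  t=1,i=4
  .#.## -> .   bit 11 = 0  t=2,i=3
  .#.#. -> #   bit 10 = 1  t=2,i=1
  .#..# -> .   bit 9 = 0  t=3,i=2
  .#... -> #   bit 8 = 1  t=2,i=8
  ..### -> .   bit 7 = 0  t=0,i=0
  ..##. -> .   bit 6 = 0  t=1,i=3
  ..#.# -> .   bit 5 = 0  t=2,i=0
  ..#.. -> #   bit 4 = 1  t=10,i=2
  ...## -> #   bit 3 = 1  t=0,i=11
  ...#. -> #   bit 2 = 1  t=2,i=11
  ....# -> #   bit 1 = 1  t=0,i=10
  ..... -> #   bit 0 = 1  t=7,i=10
  bits 10101111010110010011010100011111 = 2941859103

2941859103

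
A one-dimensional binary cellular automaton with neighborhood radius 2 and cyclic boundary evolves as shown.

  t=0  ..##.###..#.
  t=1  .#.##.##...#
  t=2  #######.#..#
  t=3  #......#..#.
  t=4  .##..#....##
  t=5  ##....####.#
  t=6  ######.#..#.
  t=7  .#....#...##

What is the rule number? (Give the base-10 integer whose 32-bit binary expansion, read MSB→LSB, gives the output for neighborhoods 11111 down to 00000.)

493481258

  [31] ##### => .  t=2,i=1
  [30] ####. => .  t=2,i=5
  [29] ###.# => .  t=2,i=6
  [28] ###.. => #  t=0,i=7
  [27] ##.## => #  t=0,i=4
  [26] ##.#. => #  t=2,i=7
  [25] ##..# => .  t=0,i=8
  [24] ##... => #  t=1,i=8
  [23] #.### => .  t=0,i=5
  [22] #.##. => #  t=1,i=3
  [21] #.#.# => #  t=1,i=1
  [20] #.#.. => .  t=2,i=8
  [19] #..## => #  t=2,i=10
  [18] #..#. => .  t=0,i=9
  [17] #...# => .  t=0,i=0
  [16] #.... => #  t=3,i=2
  [15] .#### => #  t=2,i=0
  [14] .###. => #  t=0,i=6
  [13] .##.# => #  t=0,i=3
  [12] .##.. => .  t=1,i=7
  [11] .#.## => #  t=1,i=2
  [10] .#.#. => #  t=1,i=0
  [9] .#..# => .  t=2,i=9
  [8] .#... => #  t=0,i=11
  [7] ..### => .  t=2,i=11
  [6] ..##. => .  t=0,i=2
  [5] ..#.# => #  t=1,i=11
  [4] ..#.. => .  t=0,i=10
  [3] ...## => #  t=0,i=1
  [2] ...#. => .  t=1,i=10
  [1] ....# => #  t=3,i=5
  [0] ..... => .  t=3,i=3
  bits 00011101011010011110110100101010 = 493481258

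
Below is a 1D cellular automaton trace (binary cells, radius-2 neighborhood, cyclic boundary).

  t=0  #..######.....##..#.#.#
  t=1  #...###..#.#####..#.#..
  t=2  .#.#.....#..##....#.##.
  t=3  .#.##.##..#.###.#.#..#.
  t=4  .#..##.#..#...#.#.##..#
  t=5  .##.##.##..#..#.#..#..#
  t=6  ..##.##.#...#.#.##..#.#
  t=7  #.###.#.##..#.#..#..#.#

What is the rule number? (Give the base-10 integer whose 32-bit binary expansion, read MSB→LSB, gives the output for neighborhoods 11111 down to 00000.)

2838541163

  #####|#  b31=1 t=0,i=5
  ####.|.  b30=0 t=0,i=7
  ###.#|#  b29=1 t=3,i=14
  ###..|.  b28=0 t=0,i=8
  ##.##|#  b27=1 t=3,i=5
  ##.#.|.  b26=0 t=3,i=15
  ##..#|.  b25=0 t=0,i=1
  ##...|#  b24=1 t=0,i=9
  #.###|.  b23=0 t=1,i=11
  #.##.|.  b22=0 t=0,i=22
  #.#.#|#  b21=1 t=0,i=20
  #.#..|#  b20=1 t=1,i=20
  #..##|.  b19=0 t=0,i=2
  #..#.|.  b18=0 t=0,i=17
  #...#|.  b17=0 t=1,i=2
  #....|.  b16=0 t=0,i=10
  .####|#  b15=1 t=0,i=4
  .###.|.  b14=0 t=1,i=5
  .##.#|#  b13=1 t=3,i=4
  .##..|#  b12=1 t=0,i=0
  .#.##|.  b11=0 t=0,i=21
  .#.#.|.  b10=0 t=0,i=19
  .#..#|#  b9=1 t=1,i=21
  .#...|#  b8=1 t=1,i=1
  ..###|.  b7=0 t=0,i=3
  ..##.|#  b6=1 t=0,i=14
  ..#.#|#  b5=1 t=0,i=18
  ..#..|.  b4=0 t=1,i=0
  ...##|#  b3=1 t=0,i=13
  ...#.|.  b2=0 t=2,i=8
  ....#|#  b1=1 t=0,i=12
  .....|#  b0=1 t=0,i=11
  bits 10101001001100001011001101101011 = 2838541163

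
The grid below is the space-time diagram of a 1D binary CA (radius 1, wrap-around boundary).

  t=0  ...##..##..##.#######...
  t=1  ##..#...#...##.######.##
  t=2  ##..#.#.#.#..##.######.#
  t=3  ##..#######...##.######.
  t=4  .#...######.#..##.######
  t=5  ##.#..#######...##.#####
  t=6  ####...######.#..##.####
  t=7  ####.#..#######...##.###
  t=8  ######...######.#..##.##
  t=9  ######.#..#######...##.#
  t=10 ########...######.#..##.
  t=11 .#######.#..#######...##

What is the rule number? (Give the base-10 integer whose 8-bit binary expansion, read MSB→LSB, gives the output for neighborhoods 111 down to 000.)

229

  [7] ### => #  t=0,i=15
  [6] ##. => #  t=0,i=4
  [5] #.# => #  t=0,i=13
  [4] #.. => .  t=0,i=5
  [3] .## => .  t=0,i=3
  [2] .#. => #  t=1,i=4
  [1] ..# => .  t=0,i=2
  [0] ... => #  t=0,i=0
  bits 11100101 = 229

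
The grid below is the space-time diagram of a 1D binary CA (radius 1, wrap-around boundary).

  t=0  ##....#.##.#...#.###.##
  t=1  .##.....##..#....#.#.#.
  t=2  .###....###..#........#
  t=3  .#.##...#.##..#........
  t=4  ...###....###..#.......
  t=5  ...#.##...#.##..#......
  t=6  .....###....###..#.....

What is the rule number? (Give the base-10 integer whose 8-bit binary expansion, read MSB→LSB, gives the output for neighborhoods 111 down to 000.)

  ### -> .   bit 7 = 0  t=0,i=0
  ##. -> #   bit 6 = 1  t=0,i=1
  #.# -> .   bit 5 = 0  t=0,i=7
  #.. -> #   bit 4 = 1  t=0,i=2
  .## -> #   bit 3 = 1  t=0,i=8
  .#. -> .   bit 2 = 0  t=0,i=6
  ..# -> .   bit 1 = 0  t=0,i=5
  ... -> .   bit 0 = 0  t=0,i=3
  bits 01011000 = 88

88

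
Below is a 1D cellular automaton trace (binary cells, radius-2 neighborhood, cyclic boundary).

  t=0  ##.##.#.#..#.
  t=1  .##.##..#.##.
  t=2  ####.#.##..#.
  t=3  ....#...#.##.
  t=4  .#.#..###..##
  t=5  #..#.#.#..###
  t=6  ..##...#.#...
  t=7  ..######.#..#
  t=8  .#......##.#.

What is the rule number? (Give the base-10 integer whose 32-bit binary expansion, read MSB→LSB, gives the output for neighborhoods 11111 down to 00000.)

220098661

  #####|.  b31=0 t=7,i=4
  ####.|.  b30=0 t=2,i=2
  ###.#|.  b29=0 t=2,i=3
  ###..|.  b28=0 t=4,i=8
  ##.##|#  b27=1 t=0,i=2
  ##.#.|#  b26=1 t=0,i=5
  ##..#|.  b25=0 t=1,i=6
  ##...|#  b24=1 t=3,i=12
  #.###|.  b23=0 t=2,i=0
  #.##.|.  b22=0 t=0,i=0
  #.#.#|.  b21=0 t=0,i=6
  #.#..|#  b20=1 t=0,i=8
  #..##|#  b19=1 t=1,i=0
  #..#.|#  b18=1 t=0,i=10
  #...#|#  b17=1 t=3,i=6
  #....|.  b16=0 t=3,i=0
  .####|.  b15=0 t=2,i=1
  .###.|#  b14=1 t=4,i=7
  .##.#|#  b13=1 t=0,i=1
  .##..|#  b12=1 t=1,i=5
  .#.##|.  b11=0 t=0,i=12
  .#.#.|.  b10=0 t=0,i=7
  .#..#|.  b9=0 t=0,i=9
  .#...|.  b8=0 t=3,i=5
  ..###|.  b7=0 t=4,i=6
  ..##.|#  b6=1 t=1,i=1
  ..#.#|#  b5=1 t=0,i=11
  ..#..|.  b4=0 t=3,i=4
  ...##|.  b3=0 t=6,i=1
  ...#.|#  b2=1 t=3,i=3
  ....#|.  b1=0 t=3,i=2
  .....|#  b0=1 t=3,i=1
  bits 00001101000111100111000001100101 = 220098661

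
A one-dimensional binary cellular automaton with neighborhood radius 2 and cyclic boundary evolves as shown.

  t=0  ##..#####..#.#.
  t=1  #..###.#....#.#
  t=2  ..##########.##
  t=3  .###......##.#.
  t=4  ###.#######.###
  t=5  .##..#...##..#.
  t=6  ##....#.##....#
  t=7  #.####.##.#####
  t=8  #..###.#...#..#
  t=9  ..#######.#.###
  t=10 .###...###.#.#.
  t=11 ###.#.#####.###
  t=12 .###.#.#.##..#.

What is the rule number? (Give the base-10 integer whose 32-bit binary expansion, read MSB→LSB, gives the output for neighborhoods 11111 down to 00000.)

  nb #####: next=.  (t=0,i=6, bit31=0)
  nb ####.: next=#  (t=0,i=7, bit30=1)
  nb ###.#: next=#  (t=1,i=5, bit29=1)
  nb ###..: next=.  (t=0,i=8, bit28=0)
  nb ##.##: next=.  (t=2,i=12, bit27=0)
  nb ##.#.: next=#  (t=1,i=6, bit26=1)
  nb ##..#: next=.  (t=0,i=2, bit25=0)
  nb ##...: next=#  (t=3,i=4, bit24=1)
  nb #.###: next=.  (t=4,i=4, bit23=0)
  nb #.##.: next=#  (t=0,i=0, bit22=1)
  nb #.#.#: next=.  (t=0,i=13, bit21=0)
  nb #.#..: next=#  (t=1,i=7, bit20=1)
  nb #..##: next=#  (t=0,i=3, bit19=1)
  nb #..#.: next=.  (t=0,i=10, bit18=0)
  nb #...#: next=.  (t=5,i=7, bit17=0)
  nb #....: next=#  (t=1,i=9, bit16=1)
  nb .####: next=#  (t=0,i=5, bit15=1)
  nb .###.: next=#  (t=1,i=4, bit14=1)
  nb .##.#: next=.  (t=3,i=11, bit13=0)
  nb .##..: next=.  (t=0,i=1, bit12=0)
  nb .#.##: next=#  (t=0,i=14, bit11=1)
  nb .#.#.: next=#  (t=0,i=12, bit10=1)
  nb .#..#: next=#  (t=3,i=14, bit9=1)
  nb .#...: next=#  (t=1,i=8, bit8=1)
  nb ..###: next=#  (t=0,i=4, bit7=1)
  nb ..##.: next=#  (t=3,i=10, bit6=1)
  nb ..#.#: next=.  (t=0,i=11, bit5=0)
  nb ..#..: next=.  (t=5,i=5, bit4=0)
  nb ...##: next=#  (t=3,i=9, bit3=1)
  nb ...#.: next=#  (t=1,i=11, bit2=1)
  nb ....#: next=#  (t=1,i=10, bit1=1)
  nb .....: next=#  (t=3,i=6, bit0=1)
  bits 01100101010110011100111111001111 = 1700384719

1700384719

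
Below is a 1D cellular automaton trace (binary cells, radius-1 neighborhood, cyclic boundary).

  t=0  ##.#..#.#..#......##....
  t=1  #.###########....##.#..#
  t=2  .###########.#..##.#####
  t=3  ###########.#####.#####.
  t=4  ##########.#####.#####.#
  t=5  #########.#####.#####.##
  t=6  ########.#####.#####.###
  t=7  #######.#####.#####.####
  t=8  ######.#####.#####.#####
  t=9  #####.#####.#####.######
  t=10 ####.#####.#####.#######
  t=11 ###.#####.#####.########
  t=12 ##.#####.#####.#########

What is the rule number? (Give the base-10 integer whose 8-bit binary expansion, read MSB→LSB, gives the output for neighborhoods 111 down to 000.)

  ###|#  b7=1 t=1,i=3
  ##.|.  b6=0 t=0,i=1
  #.#|#  b5=1 t=0,i=2
  #..|#  b4=1 t=0,i=4
  .##|#  b3=1 t=0,i=0
  .#.|#  b2=1 t=0,i=3
  ..#|#  b1=1 t=0,i=5
  ...|.  b0=0 t=0,i=13
  bits 10111110 = 190

190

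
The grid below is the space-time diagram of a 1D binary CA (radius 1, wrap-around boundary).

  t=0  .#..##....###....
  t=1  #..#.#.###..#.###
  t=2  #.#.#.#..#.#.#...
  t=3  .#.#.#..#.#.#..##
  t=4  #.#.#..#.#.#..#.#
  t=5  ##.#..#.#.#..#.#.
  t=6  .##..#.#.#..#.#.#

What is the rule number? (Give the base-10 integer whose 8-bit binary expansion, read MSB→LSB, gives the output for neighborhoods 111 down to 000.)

99

  ###|.  b7=0 t=0,i=11
  ##.|#  b6=1 t=0,i=5
  #.#|#  b5=1 t=1,i=4
  #..|.  b4=0 t=0,i=2
  .##|.  b3=0 t=0,i=4
  .#.|.  b2=0 t=0,i=1
  ..#|#  b1=1 t=0,i=0
  ...|#  b0=1 t=0,i=7
  bits 01100011 = 99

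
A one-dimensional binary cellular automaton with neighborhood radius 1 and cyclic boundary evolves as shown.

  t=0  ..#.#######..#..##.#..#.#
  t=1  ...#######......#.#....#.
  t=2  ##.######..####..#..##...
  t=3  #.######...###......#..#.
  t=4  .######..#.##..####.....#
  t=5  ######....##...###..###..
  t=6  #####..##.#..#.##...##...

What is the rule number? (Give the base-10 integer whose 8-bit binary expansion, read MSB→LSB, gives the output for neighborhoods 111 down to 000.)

169

  ### -> #   bit 7 = 1  t=0,i=5
  ##. -> .   bit 6 = 0  t=0,i=10
  #.# -> #   bit 5 = 1  t=0,i=3
  #.. -> .   bit 4 = 0  t=0,i=0
  .## -> #   bit 3 = 1  t=0,i=4
  .#. -> .   bit 2 = 0  t=0,i=2
  ..# -> .   bit 1 = 0  t=0,i=1
  ... -> #   bit 0 = 1  t=1,i=0
  bits 10101001 = 169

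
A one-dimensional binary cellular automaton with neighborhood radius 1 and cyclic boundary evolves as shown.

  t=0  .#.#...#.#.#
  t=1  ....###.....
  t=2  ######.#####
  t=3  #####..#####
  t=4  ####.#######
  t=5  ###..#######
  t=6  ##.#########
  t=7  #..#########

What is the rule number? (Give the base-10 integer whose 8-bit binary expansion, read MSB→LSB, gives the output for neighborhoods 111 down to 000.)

  [7] ### => #  t=1,i=5
  [6] ##. => .  t=1,i=6
  [5] #.# => .  t=0,i=0
  [4] #.. => #  t=0,i=4
  [3] .## => #  t=1,i=4
  [2] .#. => .  t=0,i=1
  [1] ..# => #  t=0,i=6
  [0] ... => #  t=0,i=5
  bits 10011011 = 155

155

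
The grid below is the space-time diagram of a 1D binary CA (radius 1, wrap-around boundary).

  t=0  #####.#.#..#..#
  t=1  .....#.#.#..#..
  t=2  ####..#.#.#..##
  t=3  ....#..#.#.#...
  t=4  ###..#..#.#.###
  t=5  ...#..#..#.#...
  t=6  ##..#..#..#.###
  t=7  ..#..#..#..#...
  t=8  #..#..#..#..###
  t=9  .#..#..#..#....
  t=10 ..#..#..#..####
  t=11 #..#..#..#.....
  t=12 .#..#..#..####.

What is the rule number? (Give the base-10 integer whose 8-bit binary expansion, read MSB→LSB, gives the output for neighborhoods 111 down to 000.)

49

  ###|.  b7=0 t=0,i=0
  ##.|.  b6=0 t=0,i=4
  #.#|#  b5=1 t=0,i=5
  #..|#  b4=1 t=0,i=9
  .##|.  b3=0 t=0,i=14
  .#.|.  b2=0 t=0,i=6
  ..#|.  b1=0 t=0,i=10
  ...|#  b0=1 t=1,i=0
  bits 00110001 = 49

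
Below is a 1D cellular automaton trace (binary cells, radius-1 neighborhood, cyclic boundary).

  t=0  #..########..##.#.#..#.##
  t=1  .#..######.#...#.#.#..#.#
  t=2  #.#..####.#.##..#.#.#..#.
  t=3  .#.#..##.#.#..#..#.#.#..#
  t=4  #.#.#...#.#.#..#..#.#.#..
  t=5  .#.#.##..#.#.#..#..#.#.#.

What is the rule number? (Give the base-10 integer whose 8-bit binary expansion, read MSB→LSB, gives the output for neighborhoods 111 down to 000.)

177

  [7] ### => #  t=0,i=4
  [6] ##. => .  t=0,i=0
  [5] #.# => #  t=0,i=15
  [4] #.. => #  t=0,i=1
  [3] .## => .  t=0,i=3
  [2] .#. => .  t=0,i=16
  [1] ..# => .  t=0,i=2
  [0] ... => #  t=1,i=13
  bits 10110001 = 177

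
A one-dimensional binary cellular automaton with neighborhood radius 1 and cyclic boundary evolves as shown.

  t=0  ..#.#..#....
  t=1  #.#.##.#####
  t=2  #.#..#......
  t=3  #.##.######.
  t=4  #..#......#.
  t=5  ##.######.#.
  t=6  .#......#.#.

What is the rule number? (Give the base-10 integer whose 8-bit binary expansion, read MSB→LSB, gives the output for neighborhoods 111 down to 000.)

85

  nb ###: next=.  (t=1,i=8, bit7=0)
  nb ##.: next=#  (t=1,i=0, bit6=1)
  nb #.#: next=.  (t=0,i=3, bit5=0)
  nb #..: next=#  (t=0,i=5, bit4=1)
  nb .##: next=.  (t=1,i=4, bit3=0)
  nb .#.: next=#  (t=0,i=2, bit2=1)
  nb ..#: next=.  (t=0,i=1, bit1=0)
  nb ...: next=#  (t=0,i=0, bit0=1)
  bits 01010101 = 85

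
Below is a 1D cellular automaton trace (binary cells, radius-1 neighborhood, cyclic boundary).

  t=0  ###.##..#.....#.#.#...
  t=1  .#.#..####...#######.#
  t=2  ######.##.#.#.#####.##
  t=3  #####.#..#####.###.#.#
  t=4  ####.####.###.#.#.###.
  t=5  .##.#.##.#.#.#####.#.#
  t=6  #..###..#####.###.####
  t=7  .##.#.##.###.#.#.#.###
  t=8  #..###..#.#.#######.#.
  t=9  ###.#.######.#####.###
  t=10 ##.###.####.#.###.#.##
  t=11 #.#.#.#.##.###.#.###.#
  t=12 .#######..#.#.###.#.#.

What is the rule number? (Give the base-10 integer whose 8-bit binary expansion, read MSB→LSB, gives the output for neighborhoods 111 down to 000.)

  [7] ### => #  t=0,i=1
  [6] ##. => .  t=0,i=2
  [5] #.# => #  t=0,i=3
  [4] #.. => #  t=0,i=6
  [3] .## => .  t=0,i=0
  [2] .#. => #  t=0,i=8
  [1] ..# => #  t=0,i=7
  [0] ... => .  t=0,i=10
  bits 10110110 = 182

182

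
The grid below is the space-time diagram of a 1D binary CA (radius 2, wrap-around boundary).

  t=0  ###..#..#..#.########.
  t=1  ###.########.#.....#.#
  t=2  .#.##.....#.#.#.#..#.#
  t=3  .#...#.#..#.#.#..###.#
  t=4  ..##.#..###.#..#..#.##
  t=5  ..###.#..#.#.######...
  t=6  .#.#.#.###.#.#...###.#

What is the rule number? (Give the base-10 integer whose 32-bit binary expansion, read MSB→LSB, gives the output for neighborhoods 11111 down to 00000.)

1571185529

  nb #####: next=.  (t=0,i=15, bit31=0)
  nb ####.: next=#  (t=0,i=19, bit30=1)
  nb ###.#: next=.  (t=0,i=20, bit29=0)
  nb ###..: next=#  (t=0,i=2, bit28=1)
  nb ##.##: next=#  (t=0,i=21, bit27=1)
  nb ##.#.: next=#  (t=1,i=12, bit26=1)
  nb ##..#: next=.  (t=0,i=3, bit25=0)
  nb ##...: next=#  (t=2,i=5, bit24=1)
  nb #.###: next=#  (t=0,i=0, bit23=1)
  nb #.##.: next=.  (t=2,i=3, bit22=0)
  nb #.#.#: next=#  (t=2,i=1, bit21=1)
  nb #.#..: next=.  (t=1,i=13, bit20=0)
  nb #..##: next=.  (t=3,i=16, bit19=0)
  nb #..#.: next=#  (t=0,i=4, bit18=1)
  nb #...#: next=#  (t=3,i=3, bit17=1)
  nb #....: next=.  (t=1,i=15, bit16=0)
  nb .####: next=.  (t=0,i=14, bit15=0)
  nb .###.: next=#  (t=0,i=1, bit14=1)
  nb .##.#: next=#  (t=4,i=3, bit13=1)
  nb .##..: next=.  (t=2,i=4, bit12=0)
  nb .#.##: next=.  (t=0,i=12, bit11=0)
  nb .#.#.: next=.  (t=2,i=0, bit10=0)
  nb .#..#: next=#  (t=0,i=6, bit9=1)
  nb .#...: next=#  (t=1,i=14, bit8=1)
  nb ..###: next=.  (t=3,i=17, bit7=0)
  nb ..##.: next=#  (t=4,i=2, bit6=1)
  nb ..#.#: next=#  (t=0,i=11, bit5=1)
  nb ..#..: next=#  (t=0,i=5, bit4=1)
  nb ...##: next=#  (t=5,i=1, bit3=1)
  nb ...#.: next=.  (t=1,i=18, bit2=0)
  nb ....#: next=.  (t=1,i=17, bit1=0)
  nb .....: next=#  (t=1,i=16, bit0=1)
  bits 01011101101001100110001101111001 = 1571185529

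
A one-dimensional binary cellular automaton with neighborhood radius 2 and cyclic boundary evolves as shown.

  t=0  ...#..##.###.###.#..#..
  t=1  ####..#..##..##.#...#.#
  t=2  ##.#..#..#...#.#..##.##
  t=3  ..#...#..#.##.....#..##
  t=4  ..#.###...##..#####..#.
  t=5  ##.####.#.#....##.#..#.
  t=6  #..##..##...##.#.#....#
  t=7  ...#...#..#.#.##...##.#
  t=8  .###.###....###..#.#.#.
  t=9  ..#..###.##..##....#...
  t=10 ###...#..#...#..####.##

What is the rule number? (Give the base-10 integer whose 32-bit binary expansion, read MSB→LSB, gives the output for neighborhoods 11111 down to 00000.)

  #####|#  b31=1 t=1,i=1
  ####.|.  b30=0 t=1,i=2
  ###.#|.  b29=0 t=0,i=11
  ###..|#  b28=1 t=1,i=3
  ##.##|.  b27=0 t=0,i=8
  ##.#.|#  b26=1 t=0,i=16
  ##..#|.  b25=0 t=1,i=4
  ##...|.  b24=0 t=3,i=13
  #.###|#  b23=1 t=0,i=9
  #.##.|#  b22=1 t=3,i=11
  #.#.#|#  b21=1 t=5,i=8
  #.#..|.  b20=0 t=0,i=17
  #..##|.  b19=0 t=0,i=5
  #..#.|.  b18=0 t=0,i=19
  #...#|#  b17=1 t=1,i=18
  #....|#  b16=1 t=0,i=22
  .####|#  b15=1 t=1,i=0
  .###.|#  b14=1 t=0,i=10
  .##.#|.  b13=0 t=0,i=7
  .##..|.  b12=0 t=1,i=10
  .#.##|#  b11=1 t=1,i=21
  .#.#.|.  b10=0 t=2,i=14
  .#..#|.  b9=0 t=0,i=4
  .#...|.  b8=0 t=0,i=21
  ..###|.  b7=0 t=4,i=14
  ..##.|#  b6=1 t=0,i=6
  ..#.#|.  b5=0 t=1,i=20
  ..#..|#  b4=1 t=0,i=3
  ...##|.  b3=0 t=4,i=9
  ...#.|#  b2=1 t=0,i=2
  ....#|#  b1=1 t=0,i=1
  .....|#  b0=1 t=0,i=0
  bits 10010100111000111100100001010111 = 2497955927

2497955927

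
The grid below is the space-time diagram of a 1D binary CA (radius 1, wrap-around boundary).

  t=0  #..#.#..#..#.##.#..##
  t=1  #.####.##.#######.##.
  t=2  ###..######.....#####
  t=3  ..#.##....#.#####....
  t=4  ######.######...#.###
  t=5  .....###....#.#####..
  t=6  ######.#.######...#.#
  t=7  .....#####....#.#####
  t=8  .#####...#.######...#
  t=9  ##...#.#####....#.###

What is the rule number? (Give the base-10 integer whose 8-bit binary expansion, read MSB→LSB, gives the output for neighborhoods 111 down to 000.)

111

  ###|.  b7=0 t=0,i=20
  ##.|#  b6=1 t=0,i=0
  #.#|#  b5=1 t=0,i=4
  #..|.  b4=0 t=0,i=1
  .##|#  b3=1 t=0,i=13
  .#.|#  b2=1 t=0,i=3
  ..#|#  b1=1 t=0,i=2
  ...|#  b0=1 t=2,i=12
  bits 01101111 = 111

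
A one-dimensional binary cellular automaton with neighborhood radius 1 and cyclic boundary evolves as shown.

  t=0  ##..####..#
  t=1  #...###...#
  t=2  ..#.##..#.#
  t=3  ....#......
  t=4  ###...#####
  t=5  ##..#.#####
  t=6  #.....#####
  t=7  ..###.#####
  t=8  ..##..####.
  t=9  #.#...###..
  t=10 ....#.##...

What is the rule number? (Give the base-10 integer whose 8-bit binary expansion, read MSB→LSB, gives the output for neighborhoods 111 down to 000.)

137

  ###|#  b7=1 t=0,i=0
  ##.|.  b6=0 t=0,i=1
  #.#|.  b5=0 t=2,i=3
  #..|.  b4=0 t=0,i=2
  .##|#  b3=1 t=0,i=4
  .#.|.  b2=0 t=2,i=2
  ..#|.  b1=0 t=0,i=3
  ...|#  b0=1 t=1,i=2
  bits 10001001 = 137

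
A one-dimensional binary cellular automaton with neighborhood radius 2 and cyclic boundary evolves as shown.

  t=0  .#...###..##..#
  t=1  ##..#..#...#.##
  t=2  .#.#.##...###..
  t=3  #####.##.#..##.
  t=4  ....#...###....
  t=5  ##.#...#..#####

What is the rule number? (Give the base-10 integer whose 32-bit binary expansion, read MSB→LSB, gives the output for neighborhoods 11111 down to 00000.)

  ##### -> .   bit 31 = 0  t=3,i=2
  ####. -> .   bit 30 = 0  t=1,i=0
  ###.# -> #   bit 29 = 1  t=3,i=4
  ###.. -> #   bit 28 = 1  t=0,i=7
  ##.## -> .   bit 27 = 0  t=3,i=5
  ##.#. -> #   bit 26 = 1  t=3,i=8
  ##..# -> .   bit 25 = 0  t=0,i=8
  ##... -> #   bit 24 = 1  t=2,i=7
  #.### -> .   bit 23 = 0  t=1,i=13
  #.##. -> .   bit 22 = 0  t=2,i=5
  #.#.# -> #   bit 21 = 1  t=2,i=3
  #.#.. -> #   bit 20 = 1  t=0,i=1
  #..## -> .   bit 19 = 0  t=0,i=9
  #..#. -> #   bit 18 = 1  t=0,i=13
  #...# -> .   bit 17 = 0  t=0,i=3
  #.... -> #   bit 16 = 1  t=4,i=12
  .#### -> .   bit 15 = 0  t=1,i=14
  .###. -> .   bit 14 = 0  t=0,i=6
  .##.# -> .   bit 13 = 0  t=3,i=7
  .##.. -> #   bit 12 = 1  t=0,i=11
  .#.## -> #   bit 11 = 1  t=1,i=12
  .#.#. -> #   bit 10 = 1  t=0,i=0
  .#..# -> #   bit 9 = 1  t=1,i=5
  .#... -> .   bit 8 = 0  t=0,i=2
  ..### -> .   bit 7 = 0  t=0,i=5
  ..##. -> .   bit 6 = 0  t=0,i=10
  ..#.# -> #   bit 5 = 1  t=0,i=14
  ..#.. -> .   bit 4 = 0  t=1,i=4
  ...## -> #   bit 3 = 1  t=0,i=4
  ...#. -> #   bit 2 = 1  t=1,i=10
  ....# -> .   bit 1 = 0  t=4,i=2
  ..... -> #   bit 0 = 1  t=4,i=0
  bits 00110101001101010001111000101101 = 892673581

892673581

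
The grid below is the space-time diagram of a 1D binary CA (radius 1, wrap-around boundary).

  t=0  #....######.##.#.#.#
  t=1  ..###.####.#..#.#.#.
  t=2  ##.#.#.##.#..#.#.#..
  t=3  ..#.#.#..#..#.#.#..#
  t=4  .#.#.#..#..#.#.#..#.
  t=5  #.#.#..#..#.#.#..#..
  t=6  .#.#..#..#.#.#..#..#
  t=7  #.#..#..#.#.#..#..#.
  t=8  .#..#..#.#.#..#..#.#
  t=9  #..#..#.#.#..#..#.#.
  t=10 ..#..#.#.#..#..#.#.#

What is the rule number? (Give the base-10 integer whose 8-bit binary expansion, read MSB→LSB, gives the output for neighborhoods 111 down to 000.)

  ### -> #   bit 7 = 1  t=0,i=6
  ##. -> .   bit 6 = 0  t=0,i=0
  #.# -> #   bit 5 = 1  t=0,i=11
  #.. -> .   bit 4 = 0  t=0,i=1
  .## -> .   bit 3 = 0  t=0,i=5
  .#. -> .   bit 2 = 0  t=0,i=15
  ..# -> #   bit 1 = 1  t=0,i=4
  ... -> #   bit 0 = 1  t=0,i=2
  bits 10100011 = 163

163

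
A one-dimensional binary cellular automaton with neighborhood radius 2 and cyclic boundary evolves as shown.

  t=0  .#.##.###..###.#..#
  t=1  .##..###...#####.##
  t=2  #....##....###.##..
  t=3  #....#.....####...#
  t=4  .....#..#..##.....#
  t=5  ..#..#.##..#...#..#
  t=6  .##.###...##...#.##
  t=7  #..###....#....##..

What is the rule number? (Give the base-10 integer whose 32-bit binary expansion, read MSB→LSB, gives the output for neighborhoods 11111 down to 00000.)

  nb #####: next=#  (t=1,i=13, bit31=1)
  nb ####.: next=.  (t=1,i=14, bit30=0)
  nb ###.#: next=#  (t=0,i=13, bit29=1)
  nb ###..: next=.  (t=0,i=8, bit28=0)
  nb ##.##: next=#  (t=0,i=5, bit27=1)
  nb ##.#.: next=#  (t=0,i=14, bit26=1)
  nb ##..#: next=.  (t=0,i=9, bit25=0)
  nb ##...: next=.  (t=1,i=8, bit24=0)
  nb #.###: next=#  (t=0,i=6, bit23=1)
  nb #.##.: next=.  (t=0,i=3, bit22=0)
  nb #.#.#: next=#  (t=0,i=1, bit21=1)
  nb #.#..: next=#  (t=0,i=15, bit20=1)
  nb #..##: next=.  (t=0,i=10, bit19=0)
  nb #..#.: next=#  (t=0,i=17, bit18=1)
  nb #...#: next=.  (t=1,i=9, bit17=0)
  nb #....: next=.  (t=2,i=2, bit16=0)
  nb .####: next=#  (t=1,i=12, bit15=1)
  nb .###.: next=#  (t=0,i=7, bit14=1)
  nb .##.#: next=.  (t=0,i=4, bit13=0)
  nb .##..: next=.  (t=1,i=2, bit12=0)
  nb .#.##: next=#  (t=0,i=2, bit11=1)
  nb .#.#.: next=.  (t=0,i=0, bit10=0)
  nb .#..#: next=.  (t=0,i=16, bit9=0)
  nb .#...: next=.  (t=2,i=1, bit8=0)
  nb ..###: next=#  (t=0,i=11, bit7=1)
  nb ..##.: next=#  (t=2,i=5, bit6=1)
  nb ..#.#: next=#  (t=0,i=18, bit5=1)
  nb ..#..: next=#  (t=2,i=0, bit4=1)
  nb ...##: next=.  (t=1,i=10, bit3=0)
  nb ...#.: next=.  (t=3,i=4, bit2=0)
  nb ....#: next=.  (t=2,i=3, bit1=0)
  nb .....: next=#  (t=3,i=8, bit0=1)
  bits 10101100101101001100100011110001 = 2897529073

2897529073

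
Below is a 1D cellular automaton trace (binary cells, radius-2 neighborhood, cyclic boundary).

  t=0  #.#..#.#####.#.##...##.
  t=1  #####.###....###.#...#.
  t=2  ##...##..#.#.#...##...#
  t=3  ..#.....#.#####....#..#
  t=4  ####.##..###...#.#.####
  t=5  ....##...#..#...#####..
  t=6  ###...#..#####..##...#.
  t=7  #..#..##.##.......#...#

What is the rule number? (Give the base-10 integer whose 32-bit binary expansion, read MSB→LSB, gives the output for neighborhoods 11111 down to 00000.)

  nb #####: next=.  (t=0,i=9, bit31=0)
  nb ####.: next=.  (t=0,i=10, bit30=0)
  nb ###.#: next=.  (t=0,i=11, bit29=0)
  nb ###..: next=.  (t=1,i=8, bit28=0)
  nb ##.##: next=#  (t=1,i=5, bit27=1)
  nb ##.#.: next=.  (t=0,i=12, bit26=0)
  nb ##..#: next=.  (t=2,i=7, bit25=0)
  nb ##...: next=#  (t=0,i=17, bit24=1)
  nb #.###: next=#  (t=0,i=7, bit23=1)
  nb #.##.: next=#  (t=0,i=15, bit22=1)
  nb #.#.#: next=#  (t=0,i=0, bit21=1)
  nb #.#..: next=#  (t=0,i=2, bit20=1)
  nb #..##: next=.  (t=4,i=8, bit19=0)
  nb #..#.: next=#  (t=0,i=4, bit18=1)
  nb #...#: next=.  (t=0,i=18, bit17=0)
  nb #....: next=.  (t=1,i=10, bit16=0)
  nb .####: next=#  (t=0,i=8, bit15=1)
  nb .###.: next=.  (t=1,i=7, bit14=0)
  nb .##.#: next=#  (t=0,i=21, bit13=1)
  nb .##..: next=.  (t=0,i=16, bit12=0)
  nb .#.##: next=#  (t=0,i=6, bit11=1)
  nb .#.#.: next=#  (t=0,i=1, bit10=1)
  nb .#..#: next=#  (t=0,i=3, bit9=1)
  nb .#...: next=#  (t=1,i=18, bit8=1)
  nb ..###: next=#  (t=1,i=13, bit7=1)
  nb ..##.: next=.  (t=0,i=20, bit6=0)
  nb ..#.#: next=.  (t=0,i=5, bit5=0)
  nb ..#..: next=#  (t=3,i=2, bit4=1)
  nb ...##: next=.  (t=0,i=19, bit3=0)
  nb ...#.: next=.  (t=1,i=20, bit2=0)
  nb ....#: next=#  (t=1,i=11, bit1=1)
  nb .....: next=#  (t=3,i=5, bit0=1)
  bits 00001001111101001010111110010011 = 167030675

167030675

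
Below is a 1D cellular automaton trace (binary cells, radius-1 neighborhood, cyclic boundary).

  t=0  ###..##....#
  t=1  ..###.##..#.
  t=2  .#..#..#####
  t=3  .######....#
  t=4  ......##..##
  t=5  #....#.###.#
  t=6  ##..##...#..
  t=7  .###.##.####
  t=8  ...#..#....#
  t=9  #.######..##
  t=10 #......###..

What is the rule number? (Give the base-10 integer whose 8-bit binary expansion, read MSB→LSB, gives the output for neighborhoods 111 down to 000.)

86

  nb ###: next=.  (t=0,i=0, bit7=0)
  nb ##.: next=#  (t=0,i=2, bit6=1)
  nb #.#: next=.  (t=1,i=5, bit5=0)
  nb #..: next=#  (t=0,i=3, bit4=1)
  nb .##: next=.  (t=0,i=5, bit3=0)
  nb .#.: next=#  (t=1,i=10, bit2=1)
  nb ..#: next=#  (t=0,i=4, bit1=1)
  nb ...: next=.  (t=0,i=8, bit0=0)
  bits 01010110 = 86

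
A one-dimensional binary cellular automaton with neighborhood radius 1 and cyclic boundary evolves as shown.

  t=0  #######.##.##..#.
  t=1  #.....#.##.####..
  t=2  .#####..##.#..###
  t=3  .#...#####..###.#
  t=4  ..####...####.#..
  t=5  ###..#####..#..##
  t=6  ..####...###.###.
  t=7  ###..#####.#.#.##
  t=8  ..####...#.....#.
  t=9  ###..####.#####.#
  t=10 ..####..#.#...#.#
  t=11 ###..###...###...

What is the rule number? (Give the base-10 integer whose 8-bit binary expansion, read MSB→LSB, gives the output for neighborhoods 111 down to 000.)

91

  ### -> .   bit 7 = 0  t=0,i=1
  ##. -> #   bit 6 = 1  t=0,i=6
  #.# -> .   bit 5 = 0  t=0,i=7
  #.. -> #   bit 4 = 1  t=0,i=13
  .## -> #   bit 3 = 1  t=0,i=0
  .#. -> .   bit 2 = 0  t=0,i=15
  ..# -> #   bit 1 = 1  t=0,i=14
  ... -> #   bit 0 = 1  t=1,i=2
  bits 01011011 = 91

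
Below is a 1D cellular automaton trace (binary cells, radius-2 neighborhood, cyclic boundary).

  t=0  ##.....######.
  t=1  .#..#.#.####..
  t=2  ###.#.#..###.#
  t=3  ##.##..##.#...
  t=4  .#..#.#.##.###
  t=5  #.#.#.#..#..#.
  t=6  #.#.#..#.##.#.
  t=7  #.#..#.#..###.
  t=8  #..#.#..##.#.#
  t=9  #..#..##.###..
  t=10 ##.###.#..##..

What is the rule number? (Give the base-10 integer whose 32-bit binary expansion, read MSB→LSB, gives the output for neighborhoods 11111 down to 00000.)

3559584573

  #####|#  b31=1 t=0,i=9
  ####.|#  b30=1 t=0,i=11
  ###.#|.  b29=0 t=0,i=12
  ###..|#  b28=1 t=1,i=11
  ##.##|.  b27=0 t=0,i=13
  ##.#.|#  b26=1 t=2,i=3
  ##..#|.  b25=0 t=3,i=5
  ##...|.  b24=0 t=0,i=2
  #.###|.  b23=0 t=1,i=8
  #.##.|.  b22=0 t=0,i=0
  #.#.#|#  b21=1 t=1,i=6
  #.#..|.  b20=0 t=2,i=6
  #..##|#  b19=1 t=2,i=8
  #..#.|.  b18=0 t=1,i=3
  #...#|#  b17=1 t=1,i=13
  #....|.  b16=0 t=0,i=3
  .####|#  b15=1 t=0,i=8
  .###.|#  b14=1 t=2,i=10
  .##.#|#  b13=1 t=3,i=1
  .##..|#  b12=1 t=0,i=1
  .#.##|.  b11=0 t=1,i=7
  .#.#.|.  b10=0 t=1,i=5
  .#..#|#  b9=1 t=1,i=2
  .#...|#  b8=1 t=3,i=11
  ..###|.  b7=0 t=0,i=7
  ..##.|.  b6=0 t=3,i=0
  ..#.#|#  b5=1 t=1,i=4
  ..#..|#  b4=1 t=1,i=1
  ...##|#  b3=1 t=0,i=6
  ...#.|#  b2=1 t=1,i=0
  ....#|.  b1=0 t=0,i=5
  .....|#  b0=1 t=0,i=4
  bits 11010100001010101111001100111101 = 3559584573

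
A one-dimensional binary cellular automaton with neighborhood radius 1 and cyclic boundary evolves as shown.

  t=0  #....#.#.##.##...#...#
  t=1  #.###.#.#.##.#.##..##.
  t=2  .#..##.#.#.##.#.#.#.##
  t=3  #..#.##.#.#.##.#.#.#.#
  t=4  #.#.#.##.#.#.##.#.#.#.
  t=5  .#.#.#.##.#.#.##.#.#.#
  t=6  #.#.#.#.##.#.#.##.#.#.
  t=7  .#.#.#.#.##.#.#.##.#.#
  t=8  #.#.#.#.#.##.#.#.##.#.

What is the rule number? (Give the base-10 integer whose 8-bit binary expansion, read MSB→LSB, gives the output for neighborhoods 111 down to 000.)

  nb ###: next=.  (t=1,i=3, bit7=0)
  nb ##.: next=#  (t=0,i=0, bit6=1)
  nb #.#: next=#  (t=0,i=6, bit5=1)
  nb #..: next=.  (t=0,i=1, bit4=0)
  nb .##: next=.  (t=0,i=9, bit3=0)
  nb .#.: next=.  (t=0,i=5, bit2=0)
  nb ..#: next=#  (t=0,i=4, bit1=1)
  nb ...: next=#  (t=0,i=2, bit0=1)
  bits 01100011 = 99

99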